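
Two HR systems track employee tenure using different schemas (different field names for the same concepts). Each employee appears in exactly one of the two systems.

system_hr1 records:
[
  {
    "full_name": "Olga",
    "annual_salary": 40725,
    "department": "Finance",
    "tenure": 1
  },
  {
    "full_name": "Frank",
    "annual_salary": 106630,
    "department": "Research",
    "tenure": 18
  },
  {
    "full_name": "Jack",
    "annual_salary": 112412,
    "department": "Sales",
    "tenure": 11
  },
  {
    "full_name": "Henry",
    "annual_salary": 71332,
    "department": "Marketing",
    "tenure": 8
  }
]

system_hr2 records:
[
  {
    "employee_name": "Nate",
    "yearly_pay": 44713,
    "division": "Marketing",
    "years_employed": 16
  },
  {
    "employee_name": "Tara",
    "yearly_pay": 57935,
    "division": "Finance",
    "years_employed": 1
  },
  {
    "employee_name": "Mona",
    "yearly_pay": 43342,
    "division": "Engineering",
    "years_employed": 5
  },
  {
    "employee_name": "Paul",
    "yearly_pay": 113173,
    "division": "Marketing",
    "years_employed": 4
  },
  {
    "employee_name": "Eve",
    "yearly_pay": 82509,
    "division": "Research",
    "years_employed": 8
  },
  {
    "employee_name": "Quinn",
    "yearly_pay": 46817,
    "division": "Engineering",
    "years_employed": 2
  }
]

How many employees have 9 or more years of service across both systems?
3

Reconcile schemas: "tenure" (system_hr1) = "years_employed" (system_hr2) = years of service

From system_hr1: 2 employees with >= 9 years
From system_hr2: 1 employees with >= 9 years

Total: 2 + 1 = 3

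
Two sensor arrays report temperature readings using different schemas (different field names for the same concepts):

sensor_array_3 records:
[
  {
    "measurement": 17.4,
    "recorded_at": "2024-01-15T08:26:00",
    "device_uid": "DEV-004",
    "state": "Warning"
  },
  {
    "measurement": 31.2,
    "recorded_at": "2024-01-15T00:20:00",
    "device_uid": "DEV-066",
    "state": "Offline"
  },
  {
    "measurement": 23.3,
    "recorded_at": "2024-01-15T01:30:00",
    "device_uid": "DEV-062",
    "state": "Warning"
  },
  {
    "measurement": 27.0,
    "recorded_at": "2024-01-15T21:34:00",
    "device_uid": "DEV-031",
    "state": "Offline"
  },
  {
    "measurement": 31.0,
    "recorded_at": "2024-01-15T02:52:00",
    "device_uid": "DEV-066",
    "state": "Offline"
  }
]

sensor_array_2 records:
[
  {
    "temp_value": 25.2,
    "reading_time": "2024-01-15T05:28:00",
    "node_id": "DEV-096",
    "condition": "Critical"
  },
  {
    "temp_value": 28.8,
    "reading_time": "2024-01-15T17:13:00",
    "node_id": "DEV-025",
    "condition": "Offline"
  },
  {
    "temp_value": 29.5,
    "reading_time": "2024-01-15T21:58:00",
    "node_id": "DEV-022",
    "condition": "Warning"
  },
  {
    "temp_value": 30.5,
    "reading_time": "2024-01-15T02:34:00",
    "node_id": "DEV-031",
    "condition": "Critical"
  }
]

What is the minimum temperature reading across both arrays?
17.4

Schema mapping: "measurement" (sensor_array_3) = "temp_value" (sensor_array_2) = temperature reading

Minimum in sensor_array_3: 17.4
Minimum in sensor_array_2: 25.2

Overall minimum: min(17.4, 25.2) = 17.4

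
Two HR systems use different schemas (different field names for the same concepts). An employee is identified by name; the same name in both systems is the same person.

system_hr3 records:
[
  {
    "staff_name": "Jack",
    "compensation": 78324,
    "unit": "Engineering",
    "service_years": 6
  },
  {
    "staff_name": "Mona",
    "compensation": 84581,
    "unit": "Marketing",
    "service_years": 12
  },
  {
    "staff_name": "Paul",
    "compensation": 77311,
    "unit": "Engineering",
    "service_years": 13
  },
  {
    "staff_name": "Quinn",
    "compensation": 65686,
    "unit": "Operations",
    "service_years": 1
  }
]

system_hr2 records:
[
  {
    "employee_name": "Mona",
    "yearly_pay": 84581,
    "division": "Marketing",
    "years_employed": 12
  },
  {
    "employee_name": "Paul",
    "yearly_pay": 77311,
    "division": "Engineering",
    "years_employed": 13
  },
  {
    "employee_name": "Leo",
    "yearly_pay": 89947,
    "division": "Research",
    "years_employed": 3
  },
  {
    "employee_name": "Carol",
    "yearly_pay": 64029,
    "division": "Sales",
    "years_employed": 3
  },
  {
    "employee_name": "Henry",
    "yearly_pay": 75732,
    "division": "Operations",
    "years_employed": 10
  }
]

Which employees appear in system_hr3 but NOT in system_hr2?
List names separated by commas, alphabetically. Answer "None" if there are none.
Jack, Quinn

Schema mapping: "staff_name" (system_hr3) = "employee_name" (system_hr2) = employee name

Names in system_hr3: ['Jack', 'Mona', 'Paul', 'Quinn']
Names in system_hr2: ['Carol', 'Henry', 'Leo', 'Mona', 'Paul']

In system_hr3 but not system_hr2: ['Jack', 'Quinn']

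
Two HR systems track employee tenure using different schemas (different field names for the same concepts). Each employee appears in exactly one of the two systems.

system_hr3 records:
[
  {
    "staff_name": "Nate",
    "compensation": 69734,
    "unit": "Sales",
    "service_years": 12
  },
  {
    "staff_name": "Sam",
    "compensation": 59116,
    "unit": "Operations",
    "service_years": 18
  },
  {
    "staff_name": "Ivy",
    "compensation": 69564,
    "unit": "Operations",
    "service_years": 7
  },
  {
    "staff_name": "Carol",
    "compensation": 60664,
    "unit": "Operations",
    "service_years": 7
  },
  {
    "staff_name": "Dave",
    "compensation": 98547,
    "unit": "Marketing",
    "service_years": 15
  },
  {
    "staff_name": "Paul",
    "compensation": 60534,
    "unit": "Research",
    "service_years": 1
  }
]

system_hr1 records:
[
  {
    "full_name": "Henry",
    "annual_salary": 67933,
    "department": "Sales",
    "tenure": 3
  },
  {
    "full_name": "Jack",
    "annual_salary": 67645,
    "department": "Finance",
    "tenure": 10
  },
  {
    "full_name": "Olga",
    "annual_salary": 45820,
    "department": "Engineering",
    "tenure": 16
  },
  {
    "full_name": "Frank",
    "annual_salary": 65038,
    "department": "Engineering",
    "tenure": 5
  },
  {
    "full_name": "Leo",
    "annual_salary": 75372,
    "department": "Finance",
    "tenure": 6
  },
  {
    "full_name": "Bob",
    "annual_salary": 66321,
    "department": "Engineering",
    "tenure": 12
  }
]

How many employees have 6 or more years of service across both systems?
9

Reconcile schemas: "service_years" (system_hr3) = "tenure" (system_hr1) = years of service

From system_hr3: 5 employees with >= 6 years
From system_hr1: 4 employees with >= 6 years

Total: 5 + 4 = 9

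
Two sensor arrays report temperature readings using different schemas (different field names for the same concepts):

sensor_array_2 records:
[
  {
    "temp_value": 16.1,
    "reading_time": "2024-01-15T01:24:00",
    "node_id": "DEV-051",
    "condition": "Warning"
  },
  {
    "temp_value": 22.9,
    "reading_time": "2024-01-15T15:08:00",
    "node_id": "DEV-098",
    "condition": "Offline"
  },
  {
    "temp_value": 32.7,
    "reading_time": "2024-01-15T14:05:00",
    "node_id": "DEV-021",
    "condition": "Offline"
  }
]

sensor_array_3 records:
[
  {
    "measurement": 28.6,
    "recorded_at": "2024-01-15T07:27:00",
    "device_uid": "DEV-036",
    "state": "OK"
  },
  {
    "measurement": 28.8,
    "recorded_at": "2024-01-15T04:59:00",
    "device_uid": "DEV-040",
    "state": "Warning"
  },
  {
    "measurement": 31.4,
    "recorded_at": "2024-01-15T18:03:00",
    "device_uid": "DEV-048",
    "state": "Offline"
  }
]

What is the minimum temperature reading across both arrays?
16.1

Schema mapping: "temp_value" (sensor_array_2) = "measurement" (sensor_array_3) = temperature reading

Minimum in sensor_array_2: 16.1
Minimum in sensor_array_3: 28.6

Overall minimum: min(16.1, 28.6) = 16.1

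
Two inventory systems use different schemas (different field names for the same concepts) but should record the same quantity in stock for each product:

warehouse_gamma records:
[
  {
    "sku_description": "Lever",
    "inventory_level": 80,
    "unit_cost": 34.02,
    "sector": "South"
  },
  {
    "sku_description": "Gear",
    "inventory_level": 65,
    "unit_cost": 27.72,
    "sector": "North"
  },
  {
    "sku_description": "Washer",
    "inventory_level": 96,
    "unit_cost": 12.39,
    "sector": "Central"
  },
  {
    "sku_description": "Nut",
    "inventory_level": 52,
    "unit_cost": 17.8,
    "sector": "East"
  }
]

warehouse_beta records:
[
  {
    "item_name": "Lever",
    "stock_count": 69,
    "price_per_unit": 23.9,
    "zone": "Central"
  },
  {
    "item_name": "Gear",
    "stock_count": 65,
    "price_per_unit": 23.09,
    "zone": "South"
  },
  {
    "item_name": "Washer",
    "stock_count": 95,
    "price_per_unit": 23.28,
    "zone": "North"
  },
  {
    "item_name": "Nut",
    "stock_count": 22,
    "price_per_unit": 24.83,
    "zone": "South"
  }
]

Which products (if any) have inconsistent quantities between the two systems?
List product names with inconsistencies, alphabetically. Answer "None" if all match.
Lever, Nut, Washer

Schema mappings:
- "sku_description" (warehouse_gamma) = "item_name" (warehouse_beta) = product name
- "inventory_level" (warehouse_gamma) = "stock_count" (warehouse_beta) = quantity

Comparison:
  Lever: 80 vs 69 - MISMATCH
  Gear: 65 vs 65 - MATCH
  Washer: 96 vs 95 - MISMATCH
  Nut: 52 vs 22 - MISMATCH

Products with inconsistencies: Lever, Nut, Washer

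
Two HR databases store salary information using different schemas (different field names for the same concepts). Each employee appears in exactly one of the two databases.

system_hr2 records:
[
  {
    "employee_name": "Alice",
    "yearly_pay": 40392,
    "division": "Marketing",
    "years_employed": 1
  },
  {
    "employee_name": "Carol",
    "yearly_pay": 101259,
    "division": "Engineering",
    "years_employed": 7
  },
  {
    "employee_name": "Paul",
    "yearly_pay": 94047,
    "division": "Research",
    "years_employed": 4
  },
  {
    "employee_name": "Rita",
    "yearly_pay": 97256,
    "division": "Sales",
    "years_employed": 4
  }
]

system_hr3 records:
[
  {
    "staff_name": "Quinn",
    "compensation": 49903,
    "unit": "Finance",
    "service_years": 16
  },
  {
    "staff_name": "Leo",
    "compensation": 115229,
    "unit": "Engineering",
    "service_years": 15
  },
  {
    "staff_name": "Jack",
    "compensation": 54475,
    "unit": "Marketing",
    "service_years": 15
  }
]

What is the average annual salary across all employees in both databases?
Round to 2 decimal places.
78937.29

Schema mapping: "yearly_pay" (system_hr2) = "compensation" (system_hr3) = annual salary

All salaries: [40392, 101259, 94047, 97256, 49903, 115229, 54475]
Sum: 552561
Count: 7
Average: 552561 / 7 = 78937.29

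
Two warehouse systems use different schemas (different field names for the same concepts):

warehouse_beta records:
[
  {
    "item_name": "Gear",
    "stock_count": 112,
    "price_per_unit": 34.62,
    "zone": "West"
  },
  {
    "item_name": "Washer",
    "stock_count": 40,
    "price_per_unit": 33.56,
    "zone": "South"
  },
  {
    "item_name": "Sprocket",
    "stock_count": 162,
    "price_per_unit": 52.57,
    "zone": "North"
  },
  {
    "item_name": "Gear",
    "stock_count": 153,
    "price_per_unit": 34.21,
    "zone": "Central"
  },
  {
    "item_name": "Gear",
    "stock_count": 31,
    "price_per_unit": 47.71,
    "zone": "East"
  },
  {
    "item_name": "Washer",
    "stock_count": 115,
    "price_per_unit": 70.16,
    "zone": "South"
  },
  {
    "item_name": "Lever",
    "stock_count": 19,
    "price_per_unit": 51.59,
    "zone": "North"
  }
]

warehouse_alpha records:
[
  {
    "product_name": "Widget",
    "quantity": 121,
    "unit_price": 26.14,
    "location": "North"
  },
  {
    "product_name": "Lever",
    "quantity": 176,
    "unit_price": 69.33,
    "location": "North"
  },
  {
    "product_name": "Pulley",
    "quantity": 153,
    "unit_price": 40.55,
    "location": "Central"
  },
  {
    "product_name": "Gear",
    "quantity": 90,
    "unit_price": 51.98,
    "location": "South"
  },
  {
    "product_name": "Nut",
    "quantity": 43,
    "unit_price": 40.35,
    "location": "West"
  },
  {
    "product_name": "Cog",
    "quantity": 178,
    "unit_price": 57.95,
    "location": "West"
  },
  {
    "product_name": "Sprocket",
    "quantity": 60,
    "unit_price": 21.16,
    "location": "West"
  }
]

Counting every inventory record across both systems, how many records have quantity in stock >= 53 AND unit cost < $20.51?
0

Schema mappings:
- "stock_count" (warehouse_beta) = "quantity" (warehouse_alpha) = quantity
- "price_per_unit" (warehouse_beta) = "unit_price" (warehouse_alpha) = unit cost

Records meeting both conditions in warehouse_beta: 0
Records meeting both conditions in warehouse_alpha: 0

Total: 0 + 0 = 0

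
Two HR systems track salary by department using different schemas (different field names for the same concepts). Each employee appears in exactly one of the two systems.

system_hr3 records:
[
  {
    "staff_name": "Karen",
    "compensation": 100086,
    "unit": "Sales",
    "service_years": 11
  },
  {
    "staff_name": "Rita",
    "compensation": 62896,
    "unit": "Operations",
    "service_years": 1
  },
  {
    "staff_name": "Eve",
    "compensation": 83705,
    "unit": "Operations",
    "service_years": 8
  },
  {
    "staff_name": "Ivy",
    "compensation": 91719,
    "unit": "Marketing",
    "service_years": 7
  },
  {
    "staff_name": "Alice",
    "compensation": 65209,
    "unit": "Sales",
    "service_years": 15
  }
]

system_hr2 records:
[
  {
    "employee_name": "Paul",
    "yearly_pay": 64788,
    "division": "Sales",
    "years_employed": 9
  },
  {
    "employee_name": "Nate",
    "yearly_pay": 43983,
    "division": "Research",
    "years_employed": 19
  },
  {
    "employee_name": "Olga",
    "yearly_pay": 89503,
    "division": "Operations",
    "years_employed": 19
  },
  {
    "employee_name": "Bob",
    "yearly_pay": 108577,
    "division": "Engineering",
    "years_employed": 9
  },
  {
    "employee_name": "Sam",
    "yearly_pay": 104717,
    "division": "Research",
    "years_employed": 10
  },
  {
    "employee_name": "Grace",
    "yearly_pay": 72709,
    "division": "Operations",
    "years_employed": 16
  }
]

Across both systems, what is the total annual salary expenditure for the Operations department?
308813

Schema mappings:
- "unit" (system_hr3) = "division" (system_hr2) = department
- "compensation" (system_hr3) = "yearly_pay" (system_hr2) = salary

Operations salaries from system_hr3: 146601
Operations salaries from system_hr2: 162212

Total: 146601 + 162212 = 308813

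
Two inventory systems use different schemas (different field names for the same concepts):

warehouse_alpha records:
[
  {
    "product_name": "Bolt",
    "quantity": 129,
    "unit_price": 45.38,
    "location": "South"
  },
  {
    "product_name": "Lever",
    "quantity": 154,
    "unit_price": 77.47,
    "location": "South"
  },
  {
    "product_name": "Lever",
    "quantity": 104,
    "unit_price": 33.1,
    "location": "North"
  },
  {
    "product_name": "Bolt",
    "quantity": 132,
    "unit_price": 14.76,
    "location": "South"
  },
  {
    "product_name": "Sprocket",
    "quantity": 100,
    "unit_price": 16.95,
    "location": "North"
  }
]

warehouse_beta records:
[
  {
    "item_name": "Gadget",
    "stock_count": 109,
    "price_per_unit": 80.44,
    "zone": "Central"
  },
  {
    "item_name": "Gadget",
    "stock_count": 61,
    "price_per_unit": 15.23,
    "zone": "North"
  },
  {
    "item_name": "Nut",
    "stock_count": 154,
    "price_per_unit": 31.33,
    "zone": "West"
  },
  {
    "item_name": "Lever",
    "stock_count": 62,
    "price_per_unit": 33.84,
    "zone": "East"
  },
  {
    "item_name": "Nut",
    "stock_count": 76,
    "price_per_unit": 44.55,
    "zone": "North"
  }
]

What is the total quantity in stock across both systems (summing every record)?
1081

To reconcile these schemas, identify the field holding the quantity in stock in each system:
1. In warehouse_alpha it is "quantity"
2. In warehouse_beta it is "stock_count"

From warehouse_alpha: 129 + 154 + 104 + 132 + 100 = 619
From warehouse_beta: 109 + 61 + 154 + 62 + 76 = 462

Total: 619 + 462 = 1081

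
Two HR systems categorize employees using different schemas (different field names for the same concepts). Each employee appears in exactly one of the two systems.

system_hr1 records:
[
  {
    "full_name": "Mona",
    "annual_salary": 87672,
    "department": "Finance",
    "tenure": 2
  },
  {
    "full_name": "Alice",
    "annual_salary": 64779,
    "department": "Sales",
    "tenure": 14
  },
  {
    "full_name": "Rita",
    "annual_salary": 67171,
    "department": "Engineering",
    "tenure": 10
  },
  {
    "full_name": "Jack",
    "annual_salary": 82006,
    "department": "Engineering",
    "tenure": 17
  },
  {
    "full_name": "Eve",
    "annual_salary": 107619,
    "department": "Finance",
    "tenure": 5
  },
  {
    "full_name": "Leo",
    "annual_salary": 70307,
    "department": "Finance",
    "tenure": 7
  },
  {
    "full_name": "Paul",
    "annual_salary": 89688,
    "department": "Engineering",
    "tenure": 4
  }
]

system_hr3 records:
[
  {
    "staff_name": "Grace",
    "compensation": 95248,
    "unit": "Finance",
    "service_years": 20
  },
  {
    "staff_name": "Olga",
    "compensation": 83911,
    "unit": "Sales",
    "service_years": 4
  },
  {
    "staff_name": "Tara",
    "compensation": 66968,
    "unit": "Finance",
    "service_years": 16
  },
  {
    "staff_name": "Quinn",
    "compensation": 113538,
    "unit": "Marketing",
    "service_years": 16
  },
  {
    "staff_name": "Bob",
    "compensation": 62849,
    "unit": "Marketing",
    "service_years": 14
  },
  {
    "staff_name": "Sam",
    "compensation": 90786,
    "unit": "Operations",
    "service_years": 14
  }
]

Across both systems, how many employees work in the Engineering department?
3

Schema mapping: "department" (system_hr1) = "unit" (system_hr3) = department

Engineering employees in system_hr1: 3
Engineering employees in system_hr3: 0

Total in Engineering: 3 + 0 = 3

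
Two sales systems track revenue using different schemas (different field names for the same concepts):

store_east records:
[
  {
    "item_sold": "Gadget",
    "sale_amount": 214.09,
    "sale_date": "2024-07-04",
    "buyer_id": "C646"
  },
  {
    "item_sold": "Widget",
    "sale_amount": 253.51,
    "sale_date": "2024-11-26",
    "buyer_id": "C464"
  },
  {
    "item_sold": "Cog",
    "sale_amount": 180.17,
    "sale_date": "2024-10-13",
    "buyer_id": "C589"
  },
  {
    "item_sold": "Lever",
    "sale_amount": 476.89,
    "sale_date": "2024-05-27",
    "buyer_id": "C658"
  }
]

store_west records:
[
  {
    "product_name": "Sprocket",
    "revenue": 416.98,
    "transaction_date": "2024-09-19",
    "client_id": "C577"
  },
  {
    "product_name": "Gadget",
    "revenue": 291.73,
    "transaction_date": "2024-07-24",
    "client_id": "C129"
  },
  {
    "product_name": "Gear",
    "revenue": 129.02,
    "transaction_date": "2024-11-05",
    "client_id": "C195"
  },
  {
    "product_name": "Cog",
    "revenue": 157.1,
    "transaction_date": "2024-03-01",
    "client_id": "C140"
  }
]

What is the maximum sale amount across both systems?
476.89

Reconcile: "sale_amount" (store_east) = "revenue" (store_west) = sale amount

Maximum in store_east: 476.89
Maximum in store_west: 416.98

Overall maximum: max(476.89, 416.98) = 476.89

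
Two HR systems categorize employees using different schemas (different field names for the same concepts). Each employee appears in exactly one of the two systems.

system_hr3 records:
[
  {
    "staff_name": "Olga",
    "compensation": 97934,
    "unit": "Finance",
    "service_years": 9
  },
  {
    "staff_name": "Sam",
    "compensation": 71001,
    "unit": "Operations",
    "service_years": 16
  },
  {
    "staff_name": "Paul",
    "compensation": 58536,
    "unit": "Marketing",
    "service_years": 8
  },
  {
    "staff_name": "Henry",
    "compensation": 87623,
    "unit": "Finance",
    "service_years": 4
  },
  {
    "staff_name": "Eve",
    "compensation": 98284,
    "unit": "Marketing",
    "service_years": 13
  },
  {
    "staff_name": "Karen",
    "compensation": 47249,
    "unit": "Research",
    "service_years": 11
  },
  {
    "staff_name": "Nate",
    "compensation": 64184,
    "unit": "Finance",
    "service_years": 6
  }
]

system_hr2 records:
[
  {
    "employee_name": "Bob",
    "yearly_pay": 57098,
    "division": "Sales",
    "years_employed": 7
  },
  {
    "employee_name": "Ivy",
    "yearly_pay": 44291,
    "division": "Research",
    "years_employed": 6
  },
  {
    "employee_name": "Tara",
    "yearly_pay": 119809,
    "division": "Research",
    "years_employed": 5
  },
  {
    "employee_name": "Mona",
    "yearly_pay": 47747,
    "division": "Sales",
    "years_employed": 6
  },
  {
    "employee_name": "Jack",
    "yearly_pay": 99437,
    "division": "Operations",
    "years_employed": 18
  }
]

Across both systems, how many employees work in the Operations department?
2

Schema mapping: "unit" (system_hr3) = "division" (system_hr2) = department

Operations employees in system_hr3: 1
Operations employees in system_hr2: 1

Total in Operations: 1 + 1 = 2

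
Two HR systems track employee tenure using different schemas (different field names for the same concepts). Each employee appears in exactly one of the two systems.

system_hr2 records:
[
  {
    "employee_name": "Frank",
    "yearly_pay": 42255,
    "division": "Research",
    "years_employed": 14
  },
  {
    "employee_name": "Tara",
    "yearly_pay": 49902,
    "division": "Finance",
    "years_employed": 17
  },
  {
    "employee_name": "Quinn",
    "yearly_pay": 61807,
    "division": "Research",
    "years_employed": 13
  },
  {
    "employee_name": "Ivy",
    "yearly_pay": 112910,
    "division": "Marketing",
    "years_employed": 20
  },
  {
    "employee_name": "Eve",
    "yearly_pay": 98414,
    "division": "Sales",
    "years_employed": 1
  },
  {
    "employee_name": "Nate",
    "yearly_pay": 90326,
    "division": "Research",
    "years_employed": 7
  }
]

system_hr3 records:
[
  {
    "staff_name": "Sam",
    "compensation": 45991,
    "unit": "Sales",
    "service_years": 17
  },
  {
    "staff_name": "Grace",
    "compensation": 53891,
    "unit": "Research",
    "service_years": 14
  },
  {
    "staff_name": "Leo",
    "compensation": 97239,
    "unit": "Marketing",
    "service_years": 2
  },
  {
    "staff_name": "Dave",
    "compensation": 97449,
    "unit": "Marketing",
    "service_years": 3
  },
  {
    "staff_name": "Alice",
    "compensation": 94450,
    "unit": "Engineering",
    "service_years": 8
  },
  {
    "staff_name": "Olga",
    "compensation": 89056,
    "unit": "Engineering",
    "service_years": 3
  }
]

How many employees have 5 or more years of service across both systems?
8

Reconcile schemas: "years_employed" (system_hr2) = "service_years" (system_hr3) = years of service

From system_hr2: 5 employees with >= 5 years
From system_hr3: 3 employees with >= 5 years

Total: 5 + 3 = 8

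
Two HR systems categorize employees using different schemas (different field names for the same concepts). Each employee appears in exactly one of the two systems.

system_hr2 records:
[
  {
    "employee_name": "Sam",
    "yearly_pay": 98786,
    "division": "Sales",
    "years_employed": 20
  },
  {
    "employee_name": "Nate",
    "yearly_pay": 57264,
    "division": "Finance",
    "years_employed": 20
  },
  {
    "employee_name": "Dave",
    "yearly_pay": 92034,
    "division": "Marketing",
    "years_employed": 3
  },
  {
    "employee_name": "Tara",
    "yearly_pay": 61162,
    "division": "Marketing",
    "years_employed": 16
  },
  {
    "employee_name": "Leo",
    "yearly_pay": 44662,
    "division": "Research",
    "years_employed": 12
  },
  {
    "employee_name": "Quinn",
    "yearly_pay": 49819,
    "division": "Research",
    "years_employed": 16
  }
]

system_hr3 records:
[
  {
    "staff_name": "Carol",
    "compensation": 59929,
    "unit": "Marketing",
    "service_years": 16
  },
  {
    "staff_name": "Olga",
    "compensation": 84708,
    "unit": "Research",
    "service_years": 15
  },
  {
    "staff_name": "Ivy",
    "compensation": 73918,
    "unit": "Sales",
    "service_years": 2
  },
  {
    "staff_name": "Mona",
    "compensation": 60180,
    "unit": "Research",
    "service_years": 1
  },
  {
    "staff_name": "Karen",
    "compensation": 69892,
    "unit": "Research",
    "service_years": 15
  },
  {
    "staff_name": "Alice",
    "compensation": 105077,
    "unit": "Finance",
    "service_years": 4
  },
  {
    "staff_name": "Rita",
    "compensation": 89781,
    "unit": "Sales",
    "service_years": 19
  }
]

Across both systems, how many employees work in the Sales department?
3

Schema mapping: "division" (system_hr2) = "unit" (system_hr3) = department

Sales employees in system_hr2: 1
Sales employees in system_hr3: 2

Total in Sales: 1 + 2 = 3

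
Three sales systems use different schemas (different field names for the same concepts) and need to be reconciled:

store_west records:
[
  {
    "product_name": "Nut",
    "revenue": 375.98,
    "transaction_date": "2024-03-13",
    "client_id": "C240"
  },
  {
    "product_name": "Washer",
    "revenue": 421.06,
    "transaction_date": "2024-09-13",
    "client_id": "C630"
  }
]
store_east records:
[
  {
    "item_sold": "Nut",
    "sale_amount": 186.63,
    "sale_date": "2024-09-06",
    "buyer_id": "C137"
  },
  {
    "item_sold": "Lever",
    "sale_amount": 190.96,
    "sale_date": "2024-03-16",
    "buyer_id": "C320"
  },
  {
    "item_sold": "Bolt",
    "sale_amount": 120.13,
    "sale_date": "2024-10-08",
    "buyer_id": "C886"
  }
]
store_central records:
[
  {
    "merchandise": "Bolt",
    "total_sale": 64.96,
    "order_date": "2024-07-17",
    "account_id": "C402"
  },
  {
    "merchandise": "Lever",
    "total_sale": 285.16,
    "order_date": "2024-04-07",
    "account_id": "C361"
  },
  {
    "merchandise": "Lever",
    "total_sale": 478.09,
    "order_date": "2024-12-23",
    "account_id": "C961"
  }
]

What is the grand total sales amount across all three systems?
2122.97

Schema reconciliation - all amount fields map to sale amount:

store_west (revenue): 797.04
store_east (sale_amount): 497.72
store_central (total_sale): 828.21

Grand total: 2122.97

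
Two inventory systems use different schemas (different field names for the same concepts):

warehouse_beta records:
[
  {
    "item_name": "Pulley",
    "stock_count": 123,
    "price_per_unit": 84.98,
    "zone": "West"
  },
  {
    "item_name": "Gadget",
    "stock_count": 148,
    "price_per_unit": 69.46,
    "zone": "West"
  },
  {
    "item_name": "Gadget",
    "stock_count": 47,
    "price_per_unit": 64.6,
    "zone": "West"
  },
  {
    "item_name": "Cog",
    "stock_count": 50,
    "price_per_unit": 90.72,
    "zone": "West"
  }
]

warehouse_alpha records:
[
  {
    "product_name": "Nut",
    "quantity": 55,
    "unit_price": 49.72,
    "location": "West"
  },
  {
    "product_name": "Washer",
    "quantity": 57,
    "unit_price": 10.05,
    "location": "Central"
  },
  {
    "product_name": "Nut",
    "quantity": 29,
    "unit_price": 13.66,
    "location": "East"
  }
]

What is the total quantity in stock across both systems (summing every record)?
509

To reconcile these schemas, identify the field holding the quantity in stock in each system:
1. In warehouse_beta it is "stock_count"
2. In warehouse_alpha it is "quantity"

From warehouse_beta: 123 + 148 + 47 + 50 = 368
From warehouse_alpha: 55 + 57 + 29 = 141

Total: 368 + 141 = 509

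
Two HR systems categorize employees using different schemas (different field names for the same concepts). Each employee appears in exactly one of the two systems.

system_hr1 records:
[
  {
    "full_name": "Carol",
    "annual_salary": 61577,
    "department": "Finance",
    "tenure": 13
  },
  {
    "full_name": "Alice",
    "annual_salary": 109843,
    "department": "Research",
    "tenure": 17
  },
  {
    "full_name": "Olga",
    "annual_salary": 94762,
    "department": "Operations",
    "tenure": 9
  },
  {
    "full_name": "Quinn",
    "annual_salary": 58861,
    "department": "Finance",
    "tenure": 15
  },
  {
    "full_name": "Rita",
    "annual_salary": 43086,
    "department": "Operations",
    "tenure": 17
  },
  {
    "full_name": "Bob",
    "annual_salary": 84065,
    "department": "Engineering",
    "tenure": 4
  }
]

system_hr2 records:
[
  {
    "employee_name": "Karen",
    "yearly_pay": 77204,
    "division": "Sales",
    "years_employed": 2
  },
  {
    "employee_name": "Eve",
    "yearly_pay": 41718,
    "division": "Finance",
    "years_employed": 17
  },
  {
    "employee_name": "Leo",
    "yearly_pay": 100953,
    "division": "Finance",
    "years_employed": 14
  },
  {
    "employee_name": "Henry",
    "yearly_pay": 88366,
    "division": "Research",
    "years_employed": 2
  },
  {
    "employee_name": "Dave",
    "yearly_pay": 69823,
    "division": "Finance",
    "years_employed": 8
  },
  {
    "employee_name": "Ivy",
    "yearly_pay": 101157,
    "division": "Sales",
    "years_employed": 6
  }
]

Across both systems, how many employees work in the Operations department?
2

Schema mapping: "department" (system_hr1) = "division" (system_hr2) = department

Operations employees in system_hr1: 2
Operations employees in system_hr2: 0

Total in Operations: 2 + 0 = 2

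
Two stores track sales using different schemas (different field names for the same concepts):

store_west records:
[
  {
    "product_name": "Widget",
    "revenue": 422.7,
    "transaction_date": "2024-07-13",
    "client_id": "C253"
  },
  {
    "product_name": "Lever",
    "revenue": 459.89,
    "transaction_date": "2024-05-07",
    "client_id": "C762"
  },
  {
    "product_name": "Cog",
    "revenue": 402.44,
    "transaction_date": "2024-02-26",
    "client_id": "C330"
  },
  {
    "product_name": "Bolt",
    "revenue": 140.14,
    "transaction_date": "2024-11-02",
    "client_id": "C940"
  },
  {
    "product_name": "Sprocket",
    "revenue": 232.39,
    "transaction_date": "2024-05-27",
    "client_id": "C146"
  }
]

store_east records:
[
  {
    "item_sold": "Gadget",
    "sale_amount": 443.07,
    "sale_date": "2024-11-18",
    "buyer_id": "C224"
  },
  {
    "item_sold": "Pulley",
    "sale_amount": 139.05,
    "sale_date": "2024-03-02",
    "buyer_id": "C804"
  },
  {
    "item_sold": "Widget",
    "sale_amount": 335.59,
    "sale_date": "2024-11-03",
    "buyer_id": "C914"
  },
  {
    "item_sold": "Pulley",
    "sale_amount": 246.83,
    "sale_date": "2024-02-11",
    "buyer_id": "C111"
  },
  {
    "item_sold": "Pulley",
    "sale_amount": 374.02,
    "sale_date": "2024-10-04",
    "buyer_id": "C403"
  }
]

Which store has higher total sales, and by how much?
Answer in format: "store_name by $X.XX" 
store_west by $119.00

Schema mapping: "revenue" (store_west) = "sale_amount" (store_east) = sale amount

Total for store_west: 1657.56
Total for store_east: 1538.56

Difference: |1657.56 - 1538.56| = 119.00
store_west has higher sales by $119.00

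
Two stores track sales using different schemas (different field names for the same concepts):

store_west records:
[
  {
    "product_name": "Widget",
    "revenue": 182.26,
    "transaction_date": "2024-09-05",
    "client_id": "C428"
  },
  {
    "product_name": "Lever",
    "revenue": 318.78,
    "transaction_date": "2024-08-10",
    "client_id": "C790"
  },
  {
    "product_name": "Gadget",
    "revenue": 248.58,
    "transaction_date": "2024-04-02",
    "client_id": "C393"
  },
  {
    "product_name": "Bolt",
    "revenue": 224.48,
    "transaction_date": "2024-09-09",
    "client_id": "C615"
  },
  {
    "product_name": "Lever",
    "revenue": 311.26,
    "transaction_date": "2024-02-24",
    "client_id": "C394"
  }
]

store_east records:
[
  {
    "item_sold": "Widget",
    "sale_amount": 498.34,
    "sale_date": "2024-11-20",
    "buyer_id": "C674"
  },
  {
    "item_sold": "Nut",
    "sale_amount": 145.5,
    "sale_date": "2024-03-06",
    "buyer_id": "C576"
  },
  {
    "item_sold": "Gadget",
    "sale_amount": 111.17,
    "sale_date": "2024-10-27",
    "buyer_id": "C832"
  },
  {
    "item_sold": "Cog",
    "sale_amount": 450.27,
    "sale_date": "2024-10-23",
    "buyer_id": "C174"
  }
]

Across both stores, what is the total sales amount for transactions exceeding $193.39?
2051.71

Schema mapping: "revenue" (store_west) = "sale_amount" (store_east) = sale amount

Sum of sales > $193.39 in store_west: 1103.1
Sum of sales > $193.39 in store_east: 948.61

Total: 1103.1 + 948.61 = 2051.71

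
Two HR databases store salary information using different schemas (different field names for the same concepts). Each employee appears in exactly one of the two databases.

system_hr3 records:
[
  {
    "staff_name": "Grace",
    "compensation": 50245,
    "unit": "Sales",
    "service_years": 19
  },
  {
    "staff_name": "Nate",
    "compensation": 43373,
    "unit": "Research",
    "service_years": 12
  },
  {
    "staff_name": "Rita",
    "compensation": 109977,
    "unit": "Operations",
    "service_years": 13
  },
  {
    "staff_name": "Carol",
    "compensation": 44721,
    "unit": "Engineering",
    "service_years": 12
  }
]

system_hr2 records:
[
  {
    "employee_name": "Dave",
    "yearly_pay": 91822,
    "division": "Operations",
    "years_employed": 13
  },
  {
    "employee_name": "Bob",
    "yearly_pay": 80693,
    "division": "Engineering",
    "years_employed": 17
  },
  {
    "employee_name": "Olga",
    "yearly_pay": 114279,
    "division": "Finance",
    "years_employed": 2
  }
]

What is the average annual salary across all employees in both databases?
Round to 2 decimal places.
76444.29

Schema mapping: "compensation" (system_hr3) = "yearly_pay" (system_hr2) = annual salary

All salaries: [50245, 43373, 109977, 44721, 91822, 80693, 114279]
Sum: 535110
Count: 7
Average: 535110 / 7 = 76444.29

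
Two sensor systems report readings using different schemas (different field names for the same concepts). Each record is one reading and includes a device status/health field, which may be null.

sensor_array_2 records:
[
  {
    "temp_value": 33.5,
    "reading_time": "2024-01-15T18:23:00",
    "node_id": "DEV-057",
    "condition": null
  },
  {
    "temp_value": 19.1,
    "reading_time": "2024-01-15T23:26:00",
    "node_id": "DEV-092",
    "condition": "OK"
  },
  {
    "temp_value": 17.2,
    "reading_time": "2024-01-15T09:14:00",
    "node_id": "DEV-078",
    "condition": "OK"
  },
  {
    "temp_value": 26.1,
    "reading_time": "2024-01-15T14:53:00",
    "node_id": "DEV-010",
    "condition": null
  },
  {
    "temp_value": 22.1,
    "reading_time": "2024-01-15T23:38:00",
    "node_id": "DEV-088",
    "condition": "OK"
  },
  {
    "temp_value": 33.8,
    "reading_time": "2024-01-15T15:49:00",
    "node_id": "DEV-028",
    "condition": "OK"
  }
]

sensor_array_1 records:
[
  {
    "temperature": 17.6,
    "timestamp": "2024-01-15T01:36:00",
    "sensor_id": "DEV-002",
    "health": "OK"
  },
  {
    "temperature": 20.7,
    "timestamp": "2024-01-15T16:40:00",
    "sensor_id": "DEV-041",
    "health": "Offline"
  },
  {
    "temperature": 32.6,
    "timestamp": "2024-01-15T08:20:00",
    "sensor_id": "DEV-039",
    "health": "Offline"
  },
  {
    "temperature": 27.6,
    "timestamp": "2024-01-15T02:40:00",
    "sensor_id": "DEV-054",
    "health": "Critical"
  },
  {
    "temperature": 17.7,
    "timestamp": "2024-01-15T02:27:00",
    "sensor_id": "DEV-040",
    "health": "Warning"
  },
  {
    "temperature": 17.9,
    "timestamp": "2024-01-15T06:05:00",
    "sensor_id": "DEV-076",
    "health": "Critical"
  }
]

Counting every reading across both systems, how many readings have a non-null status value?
10

Schema mapping: "condition" (sensor_array_2) = "health" (sensor_array_1) = status

Non-null in sensor_array_2: 4
Non-null in sensor_array_1: 6

Total non-null: 4 + 6 = 10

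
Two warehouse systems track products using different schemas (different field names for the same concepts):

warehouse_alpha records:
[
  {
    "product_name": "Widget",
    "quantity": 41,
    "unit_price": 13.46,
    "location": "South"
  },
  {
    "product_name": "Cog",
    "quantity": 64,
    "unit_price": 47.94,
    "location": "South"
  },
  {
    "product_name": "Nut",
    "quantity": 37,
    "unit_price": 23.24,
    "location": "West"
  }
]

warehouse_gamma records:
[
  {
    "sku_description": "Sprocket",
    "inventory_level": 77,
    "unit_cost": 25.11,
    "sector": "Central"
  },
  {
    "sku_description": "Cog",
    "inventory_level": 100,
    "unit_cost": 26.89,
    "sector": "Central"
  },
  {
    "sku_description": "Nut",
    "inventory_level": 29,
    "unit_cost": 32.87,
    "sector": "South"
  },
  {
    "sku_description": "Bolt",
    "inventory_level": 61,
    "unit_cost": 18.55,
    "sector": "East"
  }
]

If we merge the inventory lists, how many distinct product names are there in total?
5

Schema mapping: "product_name" (warehouse_alpha) = "sku_description" (warehouse_gamma) = product name

Products in warehouse_alpha: ['Cog', 'Nut', 'Widget']
Products in warehouse_gamma: ['Bolt', 'Cog', 'Nut', 'Sprocket']

Union (unique products): ['Bolt', 'Cog', 'Nut', 'Sprocket', 'Widget']
Count: 5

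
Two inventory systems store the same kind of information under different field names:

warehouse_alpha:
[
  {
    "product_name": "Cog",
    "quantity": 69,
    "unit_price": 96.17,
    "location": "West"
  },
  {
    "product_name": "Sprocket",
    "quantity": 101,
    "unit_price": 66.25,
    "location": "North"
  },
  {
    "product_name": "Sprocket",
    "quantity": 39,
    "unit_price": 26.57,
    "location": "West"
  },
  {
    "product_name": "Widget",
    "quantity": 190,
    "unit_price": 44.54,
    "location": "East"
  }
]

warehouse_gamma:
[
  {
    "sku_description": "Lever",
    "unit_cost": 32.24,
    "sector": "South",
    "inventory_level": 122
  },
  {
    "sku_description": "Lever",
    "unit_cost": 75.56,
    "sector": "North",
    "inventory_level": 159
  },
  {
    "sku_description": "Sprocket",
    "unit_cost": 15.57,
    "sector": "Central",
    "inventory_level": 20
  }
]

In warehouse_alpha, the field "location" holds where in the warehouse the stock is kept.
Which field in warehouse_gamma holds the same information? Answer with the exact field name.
sector

In warehouse_alpha, "location" holds where in the warehouse the stock is kept.
The fields in warehouse_gamma are: "sku_description", "unit_cost", "sector", "inventory_level".
"sector" is the match: the name refers to the same concept and its values are area labels (e.g. 'Central', 'North').
The other fields ("sku_description", "unit_cost", "inventory_level") hold different kinds of data.

So "location" in warehouse_alpha corresponds to "sector" in warehouse_gamma.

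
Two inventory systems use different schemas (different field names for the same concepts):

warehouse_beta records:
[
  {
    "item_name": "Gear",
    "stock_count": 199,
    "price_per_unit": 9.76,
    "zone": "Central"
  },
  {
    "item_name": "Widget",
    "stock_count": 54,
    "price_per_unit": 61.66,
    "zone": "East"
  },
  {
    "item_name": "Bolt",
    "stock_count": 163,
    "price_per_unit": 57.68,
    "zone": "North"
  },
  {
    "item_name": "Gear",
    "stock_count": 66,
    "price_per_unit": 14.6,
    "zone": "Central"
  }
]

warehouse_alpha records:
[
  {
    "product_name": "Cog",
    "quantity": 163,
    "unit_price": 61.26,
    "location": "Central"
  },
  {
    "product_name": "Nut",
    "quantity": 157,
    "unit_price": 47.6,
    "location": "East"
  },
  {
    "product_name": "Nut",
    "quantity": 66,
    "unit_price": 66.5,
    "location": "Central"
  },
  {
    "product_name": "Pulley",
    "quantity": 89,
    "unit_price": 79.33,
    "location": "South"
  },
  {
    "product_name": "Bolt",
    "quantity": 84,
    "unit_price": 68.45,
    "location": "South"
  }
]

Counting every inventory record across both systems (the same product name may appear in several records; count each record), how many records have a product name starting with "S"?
0

Schema mapping: "item_name" (warehouse_beta) = "product_name" (warehouse_alpha) = product name

Records with product name starting with "S" in warehouse_beta: 0
Records with product name starting with "S" in warehouse_alpha: 0

Total: 0 + 0 = 0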